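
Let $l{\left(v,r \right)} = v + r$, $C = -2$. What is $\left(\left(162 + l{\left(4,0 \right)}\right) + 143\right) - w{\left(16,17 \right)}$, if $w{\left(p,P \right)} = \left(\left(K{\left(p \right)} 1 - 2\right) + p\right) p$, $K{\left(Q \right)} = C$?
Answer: $117$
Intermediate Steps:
$K{\left(Q \right)} = -2$
$l{\left(v,r \right)} = r + v$
$w{\left(p,P \right)} = p \left(-4 + p\right)$ ($w{\left(p,P \right)} = \left(\left(\left(-2\right) 1 - 2\right) + p\right) p = \left(\left(-2 - 2\right) + p\right) p = \left(-4 + p\right) p = p \left(-4 + p\right)$)
$\left(\left(162 + l{\left(4,0 \right)}\right) + 143\right) - w{\left(16,17 \right)} = \left(\left(162 + \left(0 + 4\right)\right) + 143\right) - 16 \left(-4 + 16\right) = \left(\left(162 + 4\right) + 143\right) - 16 \cdot 12 = \left(166 + 143\right) - 192 = 309 - 192 = 117$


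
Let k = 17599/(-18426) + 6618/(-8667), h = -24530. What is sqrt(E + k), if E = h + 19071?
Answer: I*sqrt(191038985826537642)/5914746 ≈ 73.897*I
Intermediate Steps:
k = -30497089/17744238 (k = 17599*(-1/18426) + 6618*(-1/8667) = -17599/18426 - 2206/2889 = -30497089/17744238 ≈ -1.7187)
E = -5459 (E = -24530 + 19071 = -5459)
sqrt(E + k) = sqrt(-5459 - 30497089/17744238) = sqrt(-96896292331/17744238) = I*sqrt(191038985826537642)/5914746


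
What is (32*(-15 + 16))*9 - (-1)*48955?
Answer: 49243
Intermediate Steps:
(32*(-15 + 16))*9 - (-1)*48955 = (32*1)*9 - 1*(-48955) = 32*9 + 48955 = 288 + 48955 = 49243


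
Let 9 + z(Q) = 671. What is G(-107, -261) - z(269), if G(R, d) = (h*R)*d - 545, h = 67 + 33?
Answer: 2791493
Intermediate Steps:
z(Q) = 662 (z(Q) = -9 + 671 = 662)
h = 100
G(R, d) = -545 + 100*R*d (G(R, d) = (100*R)*d - 545 = 100*R*d - 545 = -545 + 100*R*d)
G(-107, -261) - z(269) = (-545 + 100*(-107)*(-261)) - 1*662 = (-545 + 2792700) - 662 = 2792155 - 662 = 2791493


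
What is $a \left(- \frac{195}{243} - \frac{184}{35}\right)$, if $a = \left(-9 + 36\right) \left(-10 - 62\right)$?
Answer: $\frac{412296}{35} \approx 11780.0$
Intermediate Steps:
$a = -1944$ ($a = 27 \left(-72\right) = -1944$)
$a \left(- \frac{195}{243} - \frac{184}{35}\right) = - 1944 \left(- \frac{195}{243} - \frac{184}{35}\right) = - 1944 \left(\left(-195\right) \frac{1}{243} - \frac{184}{35}\right) = - 1944 \left(- \frac{65}{81} - \frac{184}{35}\right) = \left(-1944\right) \left(- \frac{17179}{2835}\right) = \frac{412296}{35}$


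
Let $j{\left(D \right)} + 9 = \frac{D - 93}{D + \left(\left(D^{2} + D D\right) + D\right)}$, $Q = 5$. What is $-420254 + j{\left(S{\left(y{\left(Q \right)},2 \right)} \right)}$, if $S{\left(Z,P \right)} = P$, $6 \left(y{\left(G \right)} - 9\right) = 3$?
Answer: $- \frac{5043247}{12} \approx -4.2027 \cdot 10^{5}$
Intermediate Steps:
$y{\left(G \right)} = \frac{19}{2}$ ($y{\left(G \right)} = 9 + \frac{1}{6} \cdot 3 = 9 + \frac{1}{2} = \frac{19}{2}$)
$j{\left(D \right)} = -9 + \frac{-93 + D}{2 D + 2 D^{2}}$ ($j{\left(D \right)} = -9 + \frac{D - 93}{D + \left(\left(D^{2} + D D\right) + D\right)} = -9 + \frac{-93 + D}{D + \left(\left(D^{2} + D^{2}\right) + D\right)} = -9 + \frac{-93 + D}{D + \left(2 D^{2} + D\right)} = -9 + \frac{-93 + D}{D + \left(D + 2 D^{2}\right)} = -9 + \frac{-93 + D}{2 D + 2 D^{2}}$)
$-420254 + j{\left(S{\left(y{\left(Q \right)},2 \right)} \right)} = -420254 + \frac{-93 - 18 \cdot 2^{2} - 34}{2 \cdot 2 \left(1 + 2\right)} = -420254 + \frac{1}{2} \cdot \frac{1}{2} \cdot \frac{1}{3} \left(-93 - 72 - 34\right) = -420254 + \frac{1}{2} \cdot \frac{1}{2} \cdot \frac{1}{3} \left(-199\right) = -420254 - \frac{199}{12} = - \frac{5043247}{12}$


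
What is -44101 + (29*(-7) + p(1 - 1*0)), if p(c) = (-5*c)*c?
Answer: -44309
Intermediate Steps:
p(c) = -5*c**2
-44101 + (29*(-7) + p(1 - 1*0)) = -44101 + (29*(-7) - 5*(1 - 1*0)**2) = -44101 + (-203 - 5*(1 + 0)**2) = -44101 + (-203 - 5*1**2) = -44101 + (-203 - 5*1) = -44101 + (-203 - 5) = -44101 - 208 = -44309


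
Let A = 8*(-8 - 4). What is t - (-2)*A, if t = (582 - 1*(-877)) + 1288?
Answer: 2555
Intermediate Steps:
A = -96 (A = 8*(-12) = -96)
t = 2747 (t = (582 + 877) + 1288 = 1459 + 1288 = 2747)
t - (-2)*A = 2747 - (-2)*(-96) = 2747 - 1*192 = 2747 - 192 = 2555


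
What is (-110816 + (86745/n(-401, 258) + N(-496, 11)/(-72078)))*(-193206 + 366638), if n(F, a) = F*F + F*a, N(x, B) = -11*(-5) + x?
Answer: -13239074828828010652/688861459 ≈ -1.9219e+10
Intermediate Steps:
N(x, B) = 55 + x
n(F, a) = F² + F*a
(-110816 + (86745/n(-401, 258) + N(-496, 11)/(-72078)))*(-193206 + 366638) = (-110816 + (86745/((-401*(-401 + 258))) + (55 - 496)/(-72078)))*(-193206 + 366638) = (-110816 + (86745/((-401*(-143))) - 441*(-1/72078)))*173432 = (-110816 + (86745/57343 + 147/24026))*173432 = (-110816 + 2092564791/1377722918)*173432 = -152671650316297/1377722918*173432 = -13239074828828010652/688861459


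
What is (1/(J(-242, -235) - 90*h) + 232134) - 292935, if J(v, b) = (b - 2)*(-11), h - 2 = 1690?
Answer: -9100268074/149673 ≈ -60801.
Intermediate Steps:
h = 1692 (h = 2 + 1690 = 1692)
J(v, b) = 22 - 11*b (J(v, b) = (-2 + b)*(-11) = 22 - 11*b)
(1/(J(-242, -235) - 90*h) + 232134) - 292935 = (1/((22 - 11*(-235)) - 90*1692) + 232134) - 292935 = (1/((22 + 2585) - 152280) + 232134) - 292935 = (1/(2607 - 152280) + 232134) - 292935 = (1/(-149673) + 232134) - 292935 = (-1/149673 + 232134) - 292935 = 34744192181/149673 - 292935 = -9100268074/149673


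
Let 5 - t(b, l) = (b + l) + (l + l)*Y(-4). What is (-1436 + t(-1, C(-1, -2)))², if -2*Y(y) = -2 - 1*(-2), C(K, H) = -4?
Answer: 2033476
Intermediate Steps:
Y(y) = 0 (Y(y) = -(-2 - 1*(-2))/2 = -(-2 + 2)/2 = -½*0 = 0)
t(b, l) = 5 - b - l (t(b, l) = 5 - ((b + l) + (l + l)*0) = 5 - ((b + l) + (2*l)*0) = 5 - ((b + l) + 0) = 5 - (b + l) = 5 + (-b - l) = 5 - b - l)
(-1436 + t(-1, C(-1, -2)))² = (-1436 + (5 - 1*(-1) - 1*(-4)))² = (-1436 + (5 + 1 + 4))² = (-1436 + 10)² = (-1426)² = 2033476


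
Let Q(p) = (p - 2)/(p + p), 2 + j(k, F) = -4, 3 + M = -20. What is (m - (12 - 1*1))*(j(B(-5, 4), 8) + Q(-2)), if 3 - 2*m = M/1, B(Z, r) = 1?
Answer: -10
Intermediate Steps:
M = -23 (M = -3 - 20 = -23)
j(k, F) = -6 (j(k, F) = -2 - 4 = -6)
m = 13 (m = 3/2 - (-23)/(2*1) = 3/2 - (-23)/2 = 3/2 - ½*(-23) = 3/2 + 23/2 = 13)
Q(p) = (-2 + p)/(2*p) (Q(p) = (-2 + p)/((2*p)) = (-2 + p)*(1/(2*p)) = (-2 + p)/(2*p))
(m - (12 - 1*1))*(j(B(-5, 4), 8) + Q(-2)) = (13 - (12 - 1*1))*(-6 + (½)*(-2 - 2)/(-2)) = (13 - (12 - 1))*(-6 + (½)*(-½)*(-4)) = (13 - 1*11)*(-6 + 1) = (13 - 11)*(-5) = 2*(-5) = -10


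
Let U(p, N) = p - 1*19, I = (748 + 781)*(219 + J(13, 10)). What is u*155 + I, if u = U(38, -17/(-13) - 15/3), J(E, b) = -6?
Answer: 328622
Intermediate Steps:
I = 325677 (I = (748 + 781)*(219 - 6) = 1529*213 = 325677)
U(p, N) = -19 + p (U(p, N) = p - 19 = -19 + p)
u = 19 (u = -19 + 38 = 19)
u*155 + I = 19*155 + 325677 = 2945 + 325677 = 328622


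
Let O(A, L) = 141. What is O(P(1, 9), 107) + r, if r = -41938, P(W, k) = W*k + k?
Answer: -41797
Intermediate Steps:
P(W, k) = k + W*k
O(P(1, 9), 107) + r = 141 - 41938 = -41797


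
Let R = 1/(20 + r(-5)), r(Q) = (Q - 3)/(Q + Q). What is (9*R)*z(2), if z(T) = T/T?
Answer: 45/104 ≈ 0.43269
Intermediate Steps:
r(Q) = (-3 + Q)/(2*Q) (r(Q) = (-3 + Q)/((2*Q)) = (-3 + Q)*(1/(2*Q)) = (-3 + Q)/(2*Q))
R = 5/104 (R = 1/(20 + (1/2)*(-3 - 5)/(-5)) = 1/(20 + (1/2)*(-1/5)*(-8)) = 1/(20 + 4/5) = 1/(104/5) = 5/104 ≈ 0.048077)
z(T) = 1
(9*R)*z(2) = (9*(5/104))*1 = (45/104)*1 = 45/104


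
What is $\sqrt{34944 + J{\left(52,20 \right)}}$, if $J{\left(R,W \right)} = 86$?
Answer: $\sqrt{35030} \approx 187.16$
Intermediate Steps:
$\sqrt{34944 + J{\left(52,20 \right)}} = \sqrt{34944 + 86} = \sqrt{35030}$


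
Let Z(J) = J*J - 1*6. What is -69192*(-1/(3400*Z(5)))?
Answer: 8649/8075 ≈ 1.0711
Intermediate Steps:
Z(J) = -6 + J² (Z(J) = J² - 6 = -6 + J²)
-69192*(-1/(3400*Z(5))) = -69192*(-1/(3400*(-6 + 5²))) = -69192*(-1/(3400*(-6 + 25))) = -69192/((-3400*19)) = -69192/(-64600) = -69192*(-1/64600) = 8649/8075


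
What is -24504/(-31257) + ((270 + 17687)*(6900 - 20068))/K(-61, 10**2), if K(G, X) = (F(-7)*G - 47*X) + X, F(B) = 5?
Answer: 821231210728/17035065 ≈ 48208.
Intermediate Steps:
K(G, X) = -46*X + 5*G (K(G, X) = (5*G - 47*X) + X = (-47*X + 5*G) + X = -46*X + 5*G)
-24504/(-31257) + ((270 + 17687)*(6900 - 20068))/K(-61, 10**2) = -24504/(-31257) + ((270 + 17687)*(6900 - 20068))/(-46*10**2 + 5*(-61)) = -24504*(-1/31257) + (17957*(-13168))/(-46*100 - 305) = 8168/10419 - 236457776/(-4600 - 305) = 8168/10419 - 236457776/(-4905) = 8168/10419 - 236457776*(-1/4905) = 8168/10419 + 236457776/4905 = 821231210728/17035065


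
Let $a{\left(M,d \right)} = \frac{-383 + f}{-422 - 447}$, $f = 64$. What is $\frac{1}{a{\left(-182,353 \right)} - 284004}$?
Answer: $- \frac{79}{22436287} \approx -3.5211 \cdot 10^{-6}$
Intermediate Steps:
$a{\left(M,d \right)} = \frac{29}{79}$ ($a{\left(M,d \right)} = \frac{-383 + 64}{-422 - 447} = - \frac{319}{-869} = \left(-319\right) \left(- \frac{1}{869}\right) = \frac{29}{79}$)
$\frac{1}{a{\left(-182,353 \right)} - 284004} = \frac{1}{\frac{29}{79} - 284004} = \frac{1}{- \frac{22436287}{79}} = - \frac{79}{22436287}$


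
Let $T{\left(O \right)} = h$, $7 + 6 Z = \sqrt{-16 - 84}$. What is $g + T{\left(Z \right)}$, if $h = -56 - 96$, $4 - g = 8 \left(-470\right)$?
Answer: $3612$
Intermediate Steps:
$g = 3764$ ($g = 4 - 8 \left(-470\right) = 4 - -3760 = 4 + 3760 = 3764$)
$h = -152$
$Z = - \frac{7}{6} + \frac{5 i}{3}$ ($Z = - \frac{7}{6} + \frac{\sqrt{-16 - 84}}{6} = - \frac{7}{6} + \frac{\sqrt{-100}}{6} = - \frac{7}{6} + \frac{10 i}{6} = - \frac{7}{6} + \frac{5 i}{3} \approx -1.1667 + 1.6667 i$)
$T{\left(O \right)} = -152$
$g + T{\left(Z \right)} = 3764 - 152 = 3612$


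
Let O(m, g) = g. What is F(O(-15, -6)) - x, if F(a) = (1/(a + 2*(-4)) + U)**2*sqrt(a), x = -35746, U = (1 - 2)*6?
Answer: 35746 + 7225*I*sqrt(6)/196 ≈ 35746.0 + 90.294*I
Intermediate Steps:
U = -6 (U = -1*6 = -6)
F(a) = sqrt(a)*(-6 + 1/(-8 + a))**2 (F(a) = (1/(a + 2*(-4)) - 6)**2*sqrt(a) = (1/(a - 8) - 6)**2*sqrt(a) = (1/(-8 + a) - 6)**2*sqrt(a) = (-6 + 1/(-8 + a))**2*sqrt(a) = sqrt(a)*(-6 + 1/(-8 + a))**2)
F(O(-15, -6)) - x = sqrt(-6)*(-49 + 6*(-6))**2/(-8 - 6)**2 - 1*(-35746) = (I*sqrt(6))*(-49 - 36)**2/(-14)**2 + 35746 = (I*sqrt(6))*(-85)**2*(1/196) + 35746 = (I*sqrt(6))*7225*(1/196) + 35746 = 7225*I*sqrt(6)/196 + 35746 = 35746 + 7225*I*sqrt(6)/196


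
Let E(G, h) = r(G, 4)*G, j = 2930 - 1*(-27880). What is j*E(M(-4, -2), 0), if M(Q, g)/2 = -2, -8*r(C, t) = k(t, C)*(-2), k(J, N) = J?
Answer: -123240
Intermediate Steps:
j = 30810 (j = 2930 + 27880 = 30810)
r(C, t) = t/4 (r(C, t) = -t*(-2)/8 = -(-1)*t/4 = t/4)
M(Q, g) = -4 (M(Q, g) = 2*(-2) = -4)
E(G, h) = G (E(G, h) = ((1/4)*4)*G = 1*G = G)
j*E(M(-4, -2), 0) = 30810*(-4) = -123240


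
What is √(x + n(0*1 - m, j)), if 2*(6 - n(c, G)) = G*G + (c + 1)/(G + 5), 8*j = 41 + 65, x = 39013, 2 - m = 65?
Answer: 3*√1475236414/584 ≈ 197.31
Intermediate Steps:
m = -63 (m = 2 - 1*65 = 2 - 65 = -63)
j = 53/4 (j = (41 + 65)/8 = (⅛)*106 = 53/4 ≈ 13.250)
n(c, G) = 6 - G²/2 - (1 + c)/(2*(5 + G)) (n(c, G) = 6 - (G*G + (c + 1)/(G + 5))/2 = 6 - (G² + (1 + c)/(5 + G))/2 = 6 + (-G²/2 - (1 + c)/(2*(5 + G))) = 6 - G²/2 - (1 + c)/(2*(5 + G)))
√(x + n(0*1 - m, j)) = √(39013 + (59 - (0*1 - 1*(-63)) - (53/4)³ - 5*(53/4)² + 12*(53/4))/(2*(5 + 53/4))) = √(39013 + (59 - (0 + 63) - 1*148877/64 - 5*2809/16 + 159)/(2*(73/4))) = √(39013 + (½)*(4/73)*(59 - 1*63 - 148877/64 - 14045/16 + 159)) = √(39013 + (½)*(4/73)*(59 - 63 - 148877/64 - 14045/16 + 159)) = √(39013 + (½)*(4/73)*(-195137/64)) = √(39013 - 195137/2336) = √(90939231/2336) = 3*√1475236414/584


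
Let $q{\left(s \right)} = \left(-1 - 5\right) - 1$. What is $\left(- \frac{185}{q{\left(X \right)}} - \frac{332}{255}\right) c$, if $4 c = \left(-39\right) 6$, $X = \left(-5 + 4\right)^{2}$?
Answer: $- \frac{1749189}{1190} \approx -1469.9$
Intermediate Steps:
$X = 1$ ($X = \left(-1\right)^{2} = 1$)
$q{\left(s \right)} = -7$ ($q{\left(s \right)} = -6 - 1 = -7$)
$c = - \frac{117}{2}$ ($c = \frac{\left(-39\right) 6}{4} = \frac{1}{4} \left(-234\right) = - \frac{117}{2} \approx -58.5$)
$\left(- \frac{185}{q{\left(X \right)}} - \frac{332}{255}\right) c = \left(- \frac{185}{-7} - \frac{332}{255}\right) \left(- \frac{117}{2}\right) = \left(\left(-185\right) \left(- \frac{1}{7}\right) - \frac{332}{255}\right) \left(- \frac{117}{2}\right) = \left(\frac{185}{7} - \frac{332}{255}\right) \left(- \frac{117}{2}\right) = \frac{44851}{1785} \left(- \frac{117}{2}\right) = - \frac{1749189}{1190}$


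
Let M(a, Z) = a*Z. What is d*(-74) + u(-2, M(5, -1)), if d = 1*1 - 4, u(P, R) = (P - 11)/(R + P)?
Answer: 1567/7 ≈ 223.86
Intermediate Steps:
M(a, Z) = Z*a
u(P, R) = (-11 + P)/(P + R)
d = -3 (d = 1 - 4 = -3)
d*(-74) + u(-2, M(5, -1)) = -3*(-74) + (-11 - 2)/(-2 - 1*5) = 222 - 13/(-2 - 5) = 222 - 13/(-7) = 222 - 1/7*(-13) = 222 + 13/7 = 1567/7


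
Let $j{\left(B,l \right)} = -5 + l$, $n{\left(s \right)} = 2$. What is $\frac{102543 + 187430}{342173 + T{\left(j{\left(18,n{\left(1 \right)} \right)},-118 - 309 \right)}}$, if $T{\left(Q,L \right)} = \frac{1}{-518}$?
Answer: $\frac{150206014}{177245613} \approx 0.84745$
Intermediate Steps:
$T{\left(Q,L \right)} = - \frac{1}{518}$
$\frac{102543 + 187430}{342173 + T{\left(j{\left(18,n{\left(1 \right)} \right)},-118 - 309 \right)}} = \frac{102543 + 187430}{342173 - \frac{1}{518}} = \frac{289973}{\frac{177245613}{518}} = 289973 \cdot \frac{518}{177245613} = \frac{150206014}{177245613}$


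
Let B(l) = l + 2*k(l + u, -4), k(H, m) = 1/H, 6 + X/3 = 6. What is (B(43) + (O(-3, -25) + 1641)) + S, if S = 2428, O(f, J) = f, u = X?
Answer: 176689/43 ≈ 4109.0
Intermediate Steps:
X = 0 (X = -18 + 3*6 = -18 + 18 = 0)
u = 0
B(l) = l + 2/l (B(l) = l + 2/(l + 0) = l + 2/l)
(B(43) + (O(-3, -25) + 1641)) + S = ((43 + 2/43) + (-3 + 1641)) + 2428 = ((43 + 2*(1/43)) + 1638) + 2428 = ((43 + 2/43) + 1638) + 2428 = (1851/43 + 1638) + 2428 = 72285/43 + 2428 = 176689/43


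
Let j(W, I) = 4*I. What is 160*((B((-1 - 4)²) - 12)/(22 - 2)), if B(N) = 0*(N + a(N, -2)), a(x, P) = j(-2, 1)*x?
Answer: -96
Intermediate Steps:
a(x, P) = 4*x (a(x, P) = (4*1)*x = 4*x)
B(N) = 0 (B(N) = 0*(N + 4*N) = 0*(5*N) = 0)
160*((B((-1 - 4)²) - 12)/(22 - 2)) = 160*((0 - 12)/(22 - 2)) = 160*(-12/20) = 160*(-12*1/20) = 160*(-⅗) = -96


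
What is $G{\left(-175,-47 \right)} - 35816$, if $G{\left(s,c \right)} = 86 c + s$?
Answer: $-40033$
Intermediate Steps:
$G{\left(s,c \right)} = s + 86 c$
$G{\left(-175,-47 \right)} - 35816 = \left(-175 + 86 \left(-47\right)\right) - 35816 = \left(-175 - 4042\right) - 35816 = -4217 - 35816 = -40033$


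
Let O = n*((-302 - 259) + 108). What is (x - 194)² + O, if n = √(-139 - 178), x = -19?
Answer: 45369 - 453*I*√317 ≈ 45369.0 - 8065.4*I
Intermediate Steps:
n = I*√317 (n = √(-317) = I*√317 ≈ 17.805*I)
O = -453*I*√317 (O = (I*√317)*((-302 - 259) + 108) = (I*√317)*(-561 + 108) = (I*√317)*(-453) = -453*I*√317 ≈ -8065.4*I)
(x - 194)² + O = (-19 - 194)² - 453*I*√317 = (-213)² - 453*I*√317 = 45369 - 453*I*√317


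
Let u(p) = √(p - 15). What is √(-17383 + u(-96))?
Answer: √(-17383 + I*√111) ≈ 0.0399 + 131.84*I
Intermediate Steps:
u(p) = √(-15 + p)
√(-17383 + u(-96)) = √(-17383 + √(-15 - 96)) = √(-17383 + √(-111)) = √(-17383 + I*√111)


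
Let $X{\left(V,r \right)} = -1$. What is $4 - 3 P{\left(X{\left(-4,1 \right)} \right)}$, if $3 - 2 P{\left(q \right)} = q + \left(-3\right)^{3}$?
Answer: $- \frac{85}{2} \approx -42.5$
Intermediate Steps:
$P{\left(q \right)} = 15 - \frac{q}{2}$ ($P{\left(q \right)} = \frac{3}{2} - \frac{q + \left(-3\right)^{3}}{2} = \frac{3}{2} - \frac{q - 27}{2} = \frac{3}{2} - \frac{-27 + q}{2} = \frac{3}{2} - \left(- \frac{27}{2} + \frac{q}{2}\right) = 15 - \frac{q}{2}$)
$4 - 3 P{\left(X{\left(-4,1 \right)} \right)} = 4 - 3 \left(15 - - \frac{1}{2}\right) = 4 - 3 \left(15 + \frac{1}{2}\right) = 4 - \frac{93}{2} = - \frac{85}{2}$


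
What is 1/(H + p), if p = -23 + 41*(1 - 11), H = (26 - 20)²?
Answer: -1/397 ≈ -0.0025189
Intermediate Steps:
H = 36 (H = 6² = 36)
p = -433 (p = -23 + 41*(-10) = -23 - 410 = -433)
1/(H + p) = 1/(36 - 433) = 1/(-397) = -1/397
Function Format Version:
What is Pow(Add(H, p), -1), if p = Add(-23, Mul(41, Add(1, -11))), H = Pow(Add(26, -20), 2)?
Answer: Rational(-1, 397) ≈ -0.0025189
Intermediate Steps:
H = 36 (H = Pow(6, 2) = 36)
p = -433 (p = Add(-23, Mul(41, -10)) = Add(-23, -410) = -433)
Pow(Add(H, p), -1) = Pow(Add(36, -433), -1) = Pow(-397, -1) = Rational(-1, 397)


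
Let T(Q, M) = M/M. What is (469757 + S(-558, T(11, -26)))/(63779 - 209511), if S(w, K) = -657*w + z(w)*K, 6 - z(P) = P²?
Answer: -525005/145732 ≈ -3.6025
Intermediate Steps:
T(Q, M) = 1
z(P) = 6 - P²
S(w, K) = -657*w + K*(6 - w²) (S(w, K) = -657*w + (6 - w²)*K = -657*w + K*(6 - w²))
(469757 + S(-558, T(11, -26)))/(63779 - 209511) = (469757 + (-657*(-558) - 1*1*(-6 + (-558)²)))/(63779 - 209511) = (469757 + (366606 - 1*1*(-6 + 311364)))/(-145732) = (469757 + (366606 - 1*1*311358))*(-1/145732) = (469757 + (366606 - 311358))*(-1/145732) = (469757 + 55248)*(-1/145732) = 525005*(-1/145732) = -525005/145732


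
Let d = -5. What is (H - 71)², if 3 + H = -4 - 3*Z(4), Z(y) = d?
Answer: 3969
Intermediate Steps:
Z(y) = -5
H = 8 (H = -3 + (-4 - 3*(-5)) = -3 + (-4 + 15) = -3 + 11 = 8)
(H - 71)² = (8 - 71)² = (-63)² = 3969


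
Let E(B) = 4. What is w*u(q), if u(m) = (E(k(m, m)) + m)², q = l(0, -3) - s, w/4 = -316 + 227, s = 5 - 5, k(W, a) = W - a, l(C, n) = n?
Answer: -356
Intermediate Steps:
s = 0
w = -356 (w = 4*(-316 + 227) = 4*(-89) = -356)
q = -3 (q = -3 - 1*0 = -3 + 0 = -3)
u(m) = (4 + m)²
w*u(q) = -356*(4 - 3)² = -356*1² = -356*1 = -356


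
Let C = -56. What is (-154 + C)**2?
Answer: 44100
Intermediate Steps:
(-154 + C)**2 = (-154 - 56)**2 = (-210)**2 = 44100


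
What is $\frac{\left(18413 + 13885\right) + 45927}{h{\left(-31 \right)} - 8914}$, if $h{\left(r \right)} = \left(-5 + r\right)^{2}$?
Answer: $- \frac{78225}{7618} \approx -10.268$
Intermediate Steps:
$\frac{\left(18413 + 13885\right) + 45927}{h{\left(-31 \right)} - 8914} = \frac{\left(18413 + 13885\right) + 45927}{\left(-5 - 31\right)^{2} - 8914} = \frac{32298 + 45927}{\left(-36\right)^{2} - 8914} = \frac{78225}{1296 - 8914} = \frac{78225}{-7618} = 78225 \left(- \frac{1}{7618}\right) = - \frac{78225}{7618}$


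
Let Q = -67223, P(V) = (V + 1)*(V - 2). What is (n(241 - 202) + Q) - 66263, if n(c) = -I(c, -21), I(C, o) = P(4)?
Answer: -133496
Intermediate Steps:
P(V) = (1 + V)*(-2 + V)
I(C, o) = 10 (I(C, o) = -2 + 4² - 1*4 = -2 + 16 - 4 = 10)
n(c) = -10 (n(c) = -1*10 = -10)
(n(241 - 202) + Q) - 66263 = (-10 - 67223) - 66263 = -67233 - 66263 = -133496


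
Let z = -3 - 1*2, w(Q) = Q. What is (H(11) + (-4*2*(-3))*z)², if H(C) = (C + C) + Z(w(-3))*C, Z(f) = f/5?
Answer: 273529/25 ≈ 10941.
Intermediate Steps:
Z(f) = f/5 (Z(f) = f*(⅕) = f/5)
z = -5 (z = -3 - 2 = -5)
H(C) = 7*C/5 (H(C) = (C + C) + ((⅕)*(-3))*C = 2*C - 3*C/5 = 7*C/5)
(H(11) + (-4*2*(-3))*z)² = ((7/5)*11 + (-4*2*(-3))*(-5))² = (77/5 - 8*(-3)*(-5))² = (77/5 + 24*(-5))² = (77/5 - 120)² = (-523/5)² = 273529/25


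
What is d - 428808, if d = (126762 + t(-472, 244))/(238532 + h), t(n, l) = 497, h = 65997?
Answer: -130584344173/304529 ≈ -4.2881e+5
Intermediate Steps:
d = 127259/304529 (d = (126762 + 497)/(238532 + 65997) = 127259/304529 ≈ 0.41789)
d - 428808 = 127259/304529 - 428808 = -130584344173/304529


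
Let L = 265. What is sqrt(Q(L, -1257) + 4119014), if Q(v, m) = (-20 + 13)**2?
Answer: sqrt(4119063) ≈ 2029.5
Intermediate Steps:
Q(v, m) = 49 (Q(v, m) = (-7)**2 = 49)
sqrt(Q(L, -1257) + 4119014) = sqrt(49 + 4119014) = sqrt(4119063)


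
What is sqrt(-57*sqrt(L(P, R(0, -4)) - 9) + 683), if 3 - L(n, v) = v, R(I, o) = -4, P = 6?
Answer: sqrt(683 - 57*I*sqrt(2)) ≈ 26.18 - 1.5396*I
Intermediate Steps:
L(n, v) = 3 - v
sqrt(-57*sqrt(L(P, R(0, -4)) - 9) + 683) = sqrt(-57*sqrt((3 - 1*(-4)) - 9) + 683) = sqrt(-57*sqrt((3 + 4) - 9) + 683) = sqrt(-57*sqrt(7 - 9) + 683) = sqrt(-57*I*sqrt(2) + 683) = sqrt(683 - 57*I*sqrt(2))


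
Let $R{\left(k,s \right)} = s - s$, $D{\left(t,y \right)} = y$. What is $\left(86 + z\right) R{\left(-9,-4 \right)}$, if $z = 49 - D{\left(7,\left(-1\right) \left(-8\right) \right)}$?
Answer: $0$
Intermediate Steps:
$R{\left(k,s \right)} = 0$
$z = 41$ ($z = 49 - \left(-1\right) \left(-8\right) = 49 - 8 = 41$)
$\left(86 + z\right) R{\left(-9,-4 \right)} = \left(86 + 41\right) 0 = 127 \cdot 0 = 0$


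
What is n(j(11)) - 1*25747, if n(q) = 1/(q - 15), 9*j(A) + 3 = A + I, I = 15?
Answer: -2883673/112 ≈ -25747.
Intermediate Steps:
j(A) = 4/3 + A/9 (j(A) = -1/3 + (A + 15)/9 = -1/3 + (15 + A)/9 = -1/3 + (5/3 + A/9) = 4/3 + A/9)
n(q) = 1/(-15 + q)
n(j(11)) - 1*25747 = 1/(-15 + (4/3 + (1/9)*11)) - 1*25747 = 1/(-15 + (4/3 + 11/9)) - 25747 = 1/(-15 + 23/9) - 25747 = 1/(-112/9) - 25747 = -9/112 - 25747 = -2883673/112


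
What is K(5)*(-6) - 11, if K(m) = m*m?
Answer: -161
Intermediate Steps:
K(m) = m**2
K(5)*(-6) - 11 = 5**2*(-6) - 11 = 25*(-6) - 11 = -150 - 11 = -161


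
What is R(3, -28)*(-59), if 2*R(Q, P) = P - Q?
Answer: 1829/2 ≈ 914.50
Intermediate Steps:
R(Q, P) = P/2 - Q/2 (R(Q, P) = (P - Q)/2 = P/2 - Q/2)
R(3, -28)*(-59) = ((½)*(-28) - ½*3)*(-59) = (-14 - 3/2)*(-59) = -31/2*(-59) = 1829/2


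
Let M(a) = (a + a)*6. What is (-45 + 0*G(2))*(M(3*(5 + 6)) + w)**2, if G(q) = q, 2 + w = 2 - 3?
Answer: -6950205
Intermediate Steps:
w = -3 (w = -2 + (2 - 3) = -2 - 1 = -3)
M(a) = 12*a (M(a) = (2*a)*6 = 12*a)
(-45 + 0*G(2))*(M(3*(5 + 6)) + w)**2 = (-45 + 0*2)*(12*(3*(5 + 6)) - 3)**2 = (-45 + 0)*(12*(3*11) - 3)**2 = -45*(12*33 - 3)**2 = -45*(396 - 3)**2 = -45*393**2 = -45*154449 = -6950205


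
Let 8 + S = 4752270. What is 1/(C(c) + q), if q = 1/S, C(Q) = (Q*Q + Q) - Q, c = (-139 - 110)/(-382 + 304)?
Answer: 1606264556/16369166797 ≈ 0.098127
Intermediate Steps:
S = 4752262 (S = -8 + 4752270 = 4752262)
c = 83/26 (c = -249/(-78) = -249*(-1/78) = 83/26 ≈ 3.1923)
C(Q) = Q² (C(Q) = (Q² + Q) - Q = (Q + Q²) - Q = Q²)
q = 1/4752262 ≈ 2.1043e-7
1/(C(c) + q) = 1/((83/26)² + 1/4752262) = 1/(6889/676 + 1/4752262) = 1/(16369166797/1606264556) = 1606264556/16369166797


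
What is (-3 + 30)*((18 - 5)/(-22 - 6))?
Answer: -351/28 ≈ -12.536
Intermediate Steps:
(-3 + 30)*((18 - 5)/(-22 - 6)) = 27*(13/(-28)) = 27*(13*(-1/28)) = 27*(-13/28) = -351/28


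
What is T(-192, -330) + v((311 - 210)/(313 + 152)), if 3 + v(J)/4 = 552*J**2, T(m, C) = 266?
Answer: 25814986/72075 ≈ 358.17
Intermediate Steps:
v(J) = -12 + 2208*J**2 (v(J) = -12 + 4*(552*J**2) = -12 + 2208*J**2)
T(-192, -330) + v((311 - 210)/(313 + 152)) = 266 + (-12 + 2208*((311 - 210)/(313 + 152))**2) = 266 + (-12 + 2208*(101/465)**2) = 266 + (-12 + 2208*(10201/216225)) = 266 + (-12 + 7507936/72075) = 266 + 6643036/72075 = 25814986/72075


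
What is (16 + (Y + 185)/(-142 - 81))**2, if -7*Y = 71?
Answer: 564157504/2436721 ≈ 231.52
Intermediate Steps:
Y = -71/7 (Y = -1/7*71 = -71/7 ≈ -10.143)
(16 + (Y + 185)/(-142 - 81))**2 = (16 + (-71/7 + 185)/(-142 - 81))**2 = (16 + (1224/7)/(-223))**2 = (16 + (1224/7)*(-1/223))**2 = (16 - 1224/1561)**2 = (23752/1561)**2 = 564157504/2436721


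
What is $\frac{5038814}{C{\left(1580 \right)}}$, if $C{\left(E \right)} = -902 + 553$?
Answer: $- \frac{5038814}{349} \approx -14438.0$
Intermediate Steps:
$C{\left(E \right)} = -349$
$\frac{5038814}{C{\left(1580 \right)}} = \frac{5038814}{-349} = 5038814 \left(- \frac{1}{349}\right) = - \frac{5038814}{349}$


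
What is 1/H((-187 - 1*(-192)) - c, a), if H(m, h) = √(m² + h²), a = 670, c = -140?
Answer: √18797/93985 ≈ 0.0014588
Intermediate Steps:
H(m, h) = √(h² + m²)
1/H((-187 - 1*(-192)) - c, a) = 1/(√(670² + ((-187 - 1*(-192)) - 1*(-140))²)) = 1/(√(448900 + ((-187 + 192) + 140)²)) = 1/(√(448900 + (5 + 140)²)) = 1/(√(448900 + 145²)) = 1/(√(448900 + 21025)) = 1/(√469925) = 1/(5*√18797) = √18797/93985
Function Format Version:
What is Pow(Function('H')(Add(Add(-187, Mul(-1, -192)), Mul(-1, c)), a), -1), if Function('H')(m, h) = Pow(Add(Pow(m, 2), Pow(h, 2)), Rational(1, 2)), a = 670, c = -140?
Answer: Mul(Rational(1, 93985), Pow(18797, Rational(1, 2))) ≈ 0.0014588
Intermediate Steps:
Function('H')(m, h) = Pow(Add(Pow(h, 2), Pow(m, 2)), Rational(1, 2))
Pow(Function('H')(Add(Add(-187, Mul(-1, -192)), Mul(-1, c)), a), -1) = Pow(Pow(Add(Pow(670, 2), Pow(Add(Add(-187, Mul(-1, -192)), Mul(-1, -140)), 2)), Rational(1, 2)), -1) = Pow(Pow(Add(448900, Pow(Add(Add(-187, 192), 140), 2)), Rational(1, 2)), -1) = Pow(Pow(Add(448900, Pow(Add(5, 140), 2)), Rational(1, 2)), -1) = Pow(Pow(Add(448900, Pow(145, 2)), Rational(1, 2)), -1) = Pow(Pow(Add(448900, 21025), Rational(1, 2)), -1) = Pow(Pow(469925, Rational(1, 2)), -1) = Pow(Mul(5, Pow(18797, Rational(1, 2))), -1) = Mul(Rational(1, 93985), Pow(18797, Rational(1, 2)))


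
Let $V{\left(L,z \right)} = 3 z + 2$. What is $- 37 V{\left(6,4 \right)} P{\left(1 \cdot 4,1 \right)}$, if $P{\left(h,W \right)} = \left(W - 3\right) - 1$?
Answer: $1554$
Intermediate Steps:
$P{\left(h,W \right)} = -4 + W$ ($P{\left(h,W \right)} = \left(-3 + W\right) - 1 = -4 + W$)
$V{\left(L,z \right)} = 2 + 3 z$
$- 37 V{\left(6,4 \right)} P{\left(1 \cdot 4,1 \right)} = - 37 \left(2 + 3 \cdot 4\right) \left(-4 + 1\right) = - 37 \left(2 + 12\right) \left(-3\right) = \left(-37\right) 14 \left(-3\right) = \left(-518\right) \left(-3\right) = 1554$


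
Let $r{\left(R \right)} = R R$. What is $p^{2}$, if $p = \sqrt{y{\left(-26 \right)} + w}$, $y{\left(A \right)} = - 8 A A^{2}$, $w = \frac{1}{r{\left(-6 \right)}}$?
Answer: $\frac{5061889}{36} \approx 1.4061 \cdot 10^{5}$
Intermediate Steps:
$r{\left(R \right)} = R^{2}$
$w = \frac{1}{36}$ ($w = \frac{1}{\left(-6\right)^{2}} = \frac{1}{36} \approx 0.027778$)
$y{\left(A \right)} = - 8 A^{3}$
$p = \frac{\sqrt{5061889}}{6}$ ($p = \sqrt{- 8 \left(-26\right)^{3} + \frac{1}{36}} = \sqrt{\left(-8\right) \left(-17576\right) + \frac{1}{36}} = \sqrt{140608 + \frac{1}{36}} = \sqrt{\frac{5061889}{36}} = \frac{\sqrt{5061889}}{6} \approx 374.98$)
$p^{2} = \left(\frac{\sqrt{5061889}}{6}\right)^{2} = \frac{5061889}{36}$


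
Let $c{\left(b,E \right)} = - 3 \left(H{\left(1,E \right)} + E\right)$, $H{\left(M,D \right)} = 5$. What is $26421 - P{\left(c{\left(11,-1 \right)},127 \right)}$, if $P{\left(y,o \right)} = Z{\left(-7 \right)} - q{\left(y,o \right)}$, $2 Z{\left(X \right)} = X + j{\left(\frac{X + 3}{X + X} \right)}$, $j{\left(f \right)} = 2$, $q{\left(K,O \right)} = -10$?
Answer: $\frac{52827}{2} \approx 26414.0$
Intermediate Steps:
$Z{\left(X \right)} = 1 + \frac{X}{2}$ ($Z{\left(X \right)} = \frac{X + 2}{2} = \frac{2 + X}{2} = 1 + \frac{X}{2}$)
$c{\left(b,E \right)} = -15 - 3 E$ ($c{\left(b,E \right)} = - 3 \left(5 + E\right) = -15 - 3 E$)
$P{\left(y,o \right)} = \frac{15}{2}$ ($P{\left(y,o \right)} = \left(1 + \frac{1}{2} \left(-7\right)\right) - -10 = \left(1 - \frac{7}{2}\right) + 10 = - \frac{5}{2} + 10 = \frac{15}{2}$)
$26421 - P{\left(c{\left(11,-1 \right)},127 \right)} = 26421 - \frac{15}{2} = \frac{52827}{2}$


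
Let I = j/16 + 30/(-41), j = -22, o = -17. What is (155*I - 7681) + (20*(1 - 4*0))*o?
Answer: -2737993/328 ≈ -8347.5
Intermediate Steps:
I = -691/328 (I = -22/16 + 30/(-41) = -22*1/16 + 30*(-1/41) = -11/8 - 30/41 = -691/328 ≈ -2.1067)
(155*I - 7681) + (20*(1 - 4*0))*o = (155*(-691/328) - 7681) + (20*(1 - 4*0))*(-17) = (-107105/328 - 7681) + (20*(1 + 0))*(-17) = -2626473/328 + (20*1)*(-17) = -2626473/328 + 20*(-17) = -2626473/328 - 340 = -2737993/328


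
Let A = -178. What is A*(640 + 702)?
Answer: -238876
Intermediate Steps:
A*(640 + 702) = -178*(640 + 702) = -178*1342 = -238876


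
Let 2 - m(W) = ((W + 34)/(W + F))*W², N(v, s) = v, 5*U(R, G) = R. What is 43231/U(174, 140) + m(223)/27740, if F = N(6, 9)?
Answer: 137089228957/110532804 ≈ 1240.3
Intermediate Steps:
U(R, G) = R/5
F = 6
m(W) = 2 - W²*(34 + W)/(6 + W) (m(W) = 2 - (W + 34)/(W + 6)*W² = 2 - (34 + W)/(6 + W)*W² = 2 - W²*(34 + W)/(6 + W))
43231/U(174, 140) + m(223)/27740 = 43231/(((⅕)*174)) + ((12 - 1*223³ - 34*223² + 2*223)/(6 + 223))/27740 = 43231/(174/5) + ((12 - 1*11089567 - 34*49729 + 446)/229)*(1/27740) = 43231*(5/174) + ((12 - 11089567 - 1690786 + 446)/229)*(1/27740) = 216155/174 + ((1/229)*(-12779895))*(1/27740) = 216155/174 - 12779895/229*1/27740 = 216155/174 - 2555979/1270492 = 137089228957/110532804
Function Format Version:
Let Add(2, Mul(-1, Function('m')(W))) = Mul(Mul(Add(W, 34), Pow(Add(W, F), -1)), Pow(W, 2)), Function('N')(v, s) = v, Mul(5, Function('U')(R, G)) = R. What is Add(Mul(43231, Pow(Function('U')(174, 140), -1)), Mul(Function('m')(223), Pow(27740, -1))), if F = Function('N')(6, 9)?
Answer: Rational(137089228957, 110532804) ≈ 1240.3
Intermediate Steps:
Function('U')(R, G) = Mul(Rational(1, 5), R)
F = 6
Function('m')(W) = Add(2, Mul(-1, Pow(W, 2), Pow(Add(6, W), -1), Add(34, W))) (Function('m')(W) = Add(2, Mul(-1, Mul(Mul(Add(W, 34), Pow(Add(W, 6), -1)), Pow(W, 2)))) = Add(2, Mul(-1, Mul(Mul(Add(34, W), Pow(Add(6, W), -1)), Pow(W, 2)))) = Add(2, Mul(-1, Mul(Mul(Pow(Add(6, W), -1), Add(34, W)), Pow(W, 2)))) = Add(2, Mul(-1, Mul(Pow(W, 2), Pow(Add(6, W), -1), Add(34, W)))) = Add(2, Mul(-1, Pow(W, 2), Pow(Add(6, W), -1), Add(34, W))))
Add(Mul(43231, Pow(Function('U')(174, 140), -1)), Mul(Function('m')(223), Pow(27740, -1))) = Add(Mul(43231, Pow(Mul(Rational(1, 5), 174), -1)), Mul(Mul(Pow(Add(6, 223), -1), Add(12, Mul(-1, Pow(223, 3)), Mul(-34, Pow(223, 2)), Mul(2, 223))), Pow(27740, -1))) = Add(Mul(43231, Pow(Rational(174, 5), -1)), Mul(Mul(Pow(229, -1), Add(12, Mul(-1, 11089567), Mul(-34, 49729), 446)), Rational(1, 27740))) = Add(Mul(43231, Rational(5, 174)), Mul(Mul(Rational(1, 229), Add(12, -11089567, -1690786, 446)), Rational(1, 27740))) = Add(Rational(216155, 174), Mul(Mul(Rational(1, 229), -12779895), Rational(1, 27740))) = Add(Rational(216155, 174), Mul(Rational(-12779895, 229), Rational(1, 27740))) = Add(Rational(216155, 174), Rational(-2555979, 1270492)) = Rational(137089228957, 110532804)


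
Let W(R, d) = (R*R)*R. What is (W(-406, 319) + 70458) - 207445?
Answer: -67060403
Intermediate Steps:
W(R, d) = R**3 (W(R, d) = R**2*R = R**3)
(W(-406, 319) + 70458) - 207445 = ((-406)**3 + 70458) - 207445 = (-66923416 + 70458) - 207445 = -66852958 - 207445 = -67060403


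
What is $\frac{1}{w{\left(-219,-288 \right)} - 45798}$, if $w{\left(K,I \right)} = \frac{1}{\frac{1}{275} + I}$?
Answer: $- \frac{79199}{3627156077} \approx -2.1835 \cdot 10^{-5}$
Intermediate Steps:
$w{\left(K,I \right)} = \frac{1}{\frac{1}{275} + I}$
$\frac{1}{w{\left(-219,-288 \right)} - 45798} = \frac{1}{\frac{275}{1 + 275 \left(-288\right)} - 45798} = \frac{1}{\frac{275}{1 - 79200} - 45798} = \frac{1}{\frac{275}{-79199} - 45798} = \frac{1}{275 \left(- \frac{1}{79199}\right) - 45798} = \frac{1}{- \frac{275}{79199} - 45798} = \frac{1}{- \frac{3627156077}{79199}} = - \frac{79199}{3627156077}$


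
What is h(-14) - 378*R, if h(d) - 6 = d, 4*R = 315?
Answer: -59551/2 ≈ -29776.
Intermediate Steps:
R = 315/4 (R = (1/4)*315 = 315/4 ≈ 78.750)
h(d) = 6 + d
h(-14) - 378*R = (6 - 14) - 378*315/4 = -8 - 59535/2 = -59551/2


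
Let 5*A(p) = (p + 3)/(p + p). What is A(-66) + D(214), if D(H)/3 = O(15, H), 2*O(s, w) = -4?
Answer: -1299/220 ≈ -5.9045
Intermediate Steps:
A(p) = (3 + p)/(10*p) (A(p) = ((p + 3)/(p + p))/5 = ((3 + p)/((2*p)))/5 = ((3 + p)*(1/(2*p)))/5 = ((3 + p)/(2*p))/5 = (3 + p)/(10*p))
O(s, w) = -2 (O(s, w) = (½)*(-4) = -2)
D(H) = -6 (D(H) = 3*(-2) = -6)
A(-66) + D(214) = (⅒)*(3 - 66)/(-66) - 6 = (⅒)*(-1/66)*(-63) - 6 = 21/220 - 6 = -1299/220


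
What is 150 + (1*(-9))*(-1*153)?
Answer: 1527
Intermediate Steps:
150 + (1*(-9))*(-1*153) = 150 - 9*(-153) = 150 + 1377 = 1527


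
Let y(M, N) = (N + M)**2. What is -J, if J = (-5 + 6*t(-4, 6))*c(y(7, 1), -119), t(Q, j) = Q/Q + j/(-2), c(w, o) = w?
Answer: 1088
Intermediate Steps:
y(M, N) = (M + N)**2
t(Q, j) = 1 - j/2 (t(Q, j) = 1 + j*(-1/2) = 1 - j/2)
J = -1088 (J = (-5 + 6*(1 - 1/2*6))*(7 + 1)**2 = (-5 + 6*(1 - 3))*8**2 = (-5 + 6*(-2))*64 = (-5 - 12)*64 = -17*64 = -1088)
-J = -1*(-1088) = 1088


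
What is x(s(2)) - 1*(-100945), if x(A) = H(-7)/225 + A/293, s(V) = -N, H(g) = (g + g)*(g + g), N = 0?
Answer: 22712821/225 ≈ 1.0095e+5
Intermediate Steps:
H(g) = 4*g² (H(g) = (2*g)*(2*g) = 4*g²)
s(V) = 0 (s(V) = -1*0 = 0)
x(A) = 196/225 + A/293 (x(A) = (4*(-7)²)/225 + A/293 = (4*49)*(1/225) + A*(1/293) = 196*(1/225) + A/293 = 196/225 + A/293)
x(s(2)) - 1*(-100945) = (196/225 + (1/293)*0) - 1*(-100945) = (196/225 + 0) + 100945 = 196/225 + 100945 = 22712821/225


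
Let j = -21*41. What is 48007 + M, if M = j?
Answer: 47146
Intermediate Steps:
j = -861
M = -861
48007 + M = 48007 - 861 = 47146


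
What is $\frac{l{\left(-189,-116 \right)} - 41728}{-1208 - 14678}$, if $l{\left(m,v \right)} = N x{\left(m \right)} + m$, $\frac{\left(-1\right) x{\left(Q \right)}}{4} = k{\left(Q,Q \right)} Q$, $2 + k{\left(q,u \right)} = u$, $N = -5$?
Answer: $- \frac{680063}{15886} \approx -42.809$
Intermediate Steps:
$k{\left(q,u \right)} = -2 + u$
$x{\left(Q \right)} = - 4 Q \left(-2 + Q\right)$ ($x{\left(Q \right)} = - 4 \left(-2 + Q\right) Q = - 4 Q \left(-2 + Q\right)$)
$l{\left(m,v \right)} = m - 20 m \left(2 - m\right)$ ($l{\left(m,v \right)} = - 5 \cdot 4 m \left(2 - m\right) + m = - 20 m \left(2 - m\right) + m = m - 20 m \left(2 - m\right)$)
$\frac{l{\left(-189,-116 \right)} - 41728}{-1208 - 14678} = \frac{- 189 \left(-39 + 20 \left(-189\right)\right) - 41728}{-1208 - 14678} = \frac{- 189 \left(-39 - 3780\right) - 41728}{-15886} = \left(\left(-189\right) \left(-3819\right) - 41728\right) \left(- \frac{1}{15886}\right) = \left(721791 - 41728\right) \left(- \frac{1}{15886}\right) = 680063 \left(- \frac{1}{15886}\right) = - \frac{680063}{15886}$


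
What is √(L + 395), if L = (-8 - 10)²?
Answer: √719 ≈ 26.814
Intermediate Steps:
L = 324 (L = (-18)² = 324)
√(L + 395) = √(324 + 395) = √719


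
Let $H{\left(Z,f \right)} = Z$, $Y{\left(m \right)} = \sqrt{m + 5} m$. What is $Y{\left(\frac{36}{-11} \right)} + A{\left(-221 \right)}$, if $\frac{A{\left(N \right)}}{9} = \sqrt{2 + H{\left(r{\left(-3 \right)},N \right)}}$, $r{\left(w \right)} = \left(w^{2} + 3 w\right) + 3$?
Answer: $9 \sqrt{5} - \frac{36 \sqrt{209}}{121} \approx 15.823$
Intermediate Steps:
$r{\left(w \right)} = 3 + w^{2} + 3 w$
$Y{\left(m \right)} = m \sqrt{5 + m}$ ($Y{\left(m \right)} = \sqrt{5 + m} m = m \sqrt{5 + m}$)
$A{\left(N \right)} = 9 \sqrt{5}$ ($A{\left(N \right)} = 9 \sqrt{2 + \left(3 + \left(-3\right)^{2} + 3 \left(-3\right)\right)} = 9 \sqrt{2 + \left(3 + 9 - 9\right)} = 9 \sqrt{2 + 3} = 9 \sqrt{5}$)
$Y{\left(\frac{36}{-11} \right)} + A{\left(-221 \right)} = \frac{36}{-11} \sqrt{5 + \frac{36}{-11}} + 9 \sqrt{5} = 36 \left(- \frac{1}{11}\right) \sqrt{5 + 36 \left(- \frac{1}{11}\right)} + 9 \sqrt{5} = - \frac{36 \sqrt{5 - \frac{36}{11}}}{11} + 9 \sqrt{5} = - \frac{36 \sqrt{\frac{19}{11}}}{11} + 9 \sqrt{5} = - \frac{36 \frac{\sqrt{209}}{11}}{11} + 9 \sqrt{5} = - \frac{36 \sqrt{209}}{121} + 9 \sqrt{5} = 9 \sqrt{5} - \frac{36 \sqrt{209}}{121}$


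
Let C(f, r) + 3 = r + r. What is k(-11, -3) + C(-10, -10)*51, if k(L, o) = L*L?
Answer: -1052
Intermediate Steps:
k(L, o) = L**2
C(f, r) = -3 + 2*r (C(f, r) = -3 + (r + r) = -3 + 2*r)
k(-11, -3) + C(-10, -10)*51 = (-11)**2 + (-3 + 2*(-10))*51 = 121 + (-3 - 20)*51 = 121 - 23*51 = 121 - 1173 = -1052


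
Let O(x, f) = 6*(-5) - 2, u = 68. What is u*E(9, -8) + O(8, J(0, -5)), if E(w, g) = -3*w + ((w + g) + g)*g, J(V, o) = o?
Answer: 1940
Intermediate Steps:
E(w, g) = -3*w + g*(w + 2*g) (E(w, g) = -3*w + ((g + w) + g)*g = -3*w + (w + 2*g)*g = -3*w + g*(w + 2*g))
O(x, f) = -32 (O(x, f) = -30 - 2 = -32)
u*E(9, -8) + O(8, J(0, -5)) = 68*(-3*9 + 2*(-8)**2 - 8*9) - 32 = 68*(-27 + 2*64 - 72) - 32 = 68*(-27 + 128 - 72) - 32 = 68*29 - 32 = 1972 - 32 = 1940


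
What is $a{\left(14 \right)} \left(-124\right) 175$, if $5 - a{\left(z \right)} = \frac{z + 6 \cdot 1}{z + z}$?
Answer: $-93000$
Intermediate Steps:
$a{\left(z \right)} = 5 - \frac{6 + z}{2 z}$ ($a{\left(z \right)} = 5 - \frac{z + 6 \cdot 1}{z + z} = 5 - \frac{z + 6}{2 z} = 5 - \left(6 + z\right) \frac{1}{2 z} = 5 - \frac{6 + z}{2 z}$)
$a{\left(14 \right)} \left(-124\right) 175 = \left(\frac{9}{2} - \frac{3}{14}\right) \left(-124\right) 175 = \frac{30}{7} \left(-124\right) 175 = \left(- \frac{3720}{7}\right) 175 = -93000$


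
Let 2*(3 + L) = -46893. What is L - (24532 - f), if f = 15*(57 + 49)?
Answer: -92783/2 ≈ -46392.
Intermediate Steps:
L = -46899/2 (L = -3 + (½)*(-46893) = -3 - 46893/2 = -46899/2 ≈ -23450.)
f = 1590 (f = 15*106 = 1590)
L - (24532 - f) = -46899/2 - (24532 - 1*1590) = -46899/2 - (24532 - 1590) = -46899/2 - 1*22942 = -46899/2 - 22942 = -92783/2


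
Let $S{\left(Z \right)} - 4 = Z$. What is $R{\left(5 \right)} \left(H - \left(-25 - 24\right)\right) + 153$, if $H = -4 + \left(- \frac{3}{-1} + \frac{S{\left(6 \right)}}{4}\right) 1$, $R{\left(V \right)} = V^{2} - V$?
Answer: $1163$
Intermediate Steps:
$S{\left(Z \right)} = 4 + Z$
$H = \frac{3}{2}$ ($H = -4 + \left(- \frac{3}{-1} + \frac{4 + 6}{4}\right) 1 = -4 + \left(\left(-3\right) \left(-1\right) + 10 \cdot \frac{1}{4}\right) 1 = -4 + \left(3 + \frac{5}{2}\right) 1 = -4 + \frac{11}{2} \cdot 1 = -4 + \frac{11}{2} = \frac{3}{2} \approx 1.5$)
$R{\left(5 \right)} \left(H - \left(-25 - 24\right)\right) + 153 = 5 \left(-1 + 5\right) \left(\frac{3}{2} - \left(-25 - 24\right)\right) + 153 = 5 \cdot 4 \left(\frac{3}{2} - \left(-25 - 24\right)\right) + 153 = 20 \left(\frac{3}{2} - -49\right) + 153 = 20 \left(\frac{3}{2} + 49\right) + 153 = 20 \cdot \frac{101}{2} + 153 = 1010 + 153 = 1163$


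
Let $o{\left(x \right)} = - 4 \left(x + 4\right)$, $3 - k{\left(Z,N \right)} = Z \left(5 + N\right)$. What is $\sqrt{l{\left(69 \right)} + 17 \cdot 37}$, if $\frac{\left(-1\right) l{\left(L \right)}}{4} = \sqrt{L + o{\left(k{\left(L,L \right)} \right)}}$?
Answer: $\sqrt{629 - 4 \sqrt{20465}} \approx 7.535$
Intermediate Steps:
$k{\left(Z,N \right)} = 3 - Z \left(5 + N\right)$
$o{\left(x \right)} = -16 - 4 x$ ($o{\left(x \right)} = - 4 \left(4 + x\right) = -16 - 4 x$)
$l{\left(L \right)} = - 4 \sqrt{-28 + 4 L^{2} + 21 L}$ ($l{\left(L \right)} = - 4 \sqrt{L - \left(16 + 4 \left(3 - 5 L - L L\right)\right)} = - 4 \sqrt{L - \left(16 + 4 \left(3 - 5 L - L^{2}\right)\right)} = - 4 \sqrt{L - \left(16 + 4 \left(3 - L^{2} - 5 L\right)\right)} = - 4 \sqrt{L - \left(28 - 20 L - 4 L^{2}\right)} = - 4 \sqrt{L + \left(-28 + 4 L^{2} + 20 L\right)} = - 4 \sqrt{-28 + 4 L^{2} + 21 L}$)
$\sqrt{l{\left(69 \right)} + 17 \cdot 37} = \sqrt{- 4 \sqrt{-28 + 4 \cdot 69^{2} + 21 \cdot 69} + 17 \cdot 37} = \sqrt{- 4 \sqrt{-28 + 4 \cdot 4761 + 1449} + 629} = \sqrt{- 4 \sqrt{-28 + 19044 + 1449} + 629} = \sqrt{- 4 \sqrt{20465} + 629} = \sqrt{629 - 4 \sqrt{20465}}$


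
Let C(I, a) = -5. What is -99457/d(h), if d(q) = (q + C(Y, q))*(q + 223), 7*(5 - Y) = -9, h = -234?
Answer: -99457/2629 ≈ -37.831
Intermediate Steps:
Y = 44/7 (Y = 5 - ⅐*(-9) = 5 + 9/7 = 44/7 ≈ 6.2857)
d(q) = (-5 + q)*(223 + q) (d(q) = (q - 5)*(q + 223) = (-5 + q)*(223 + q))
-99457/d(h) = -99457/(-1115 + (-234)² + 218*(-234)) = -99457/(-1115 + 54756 - 51012) = -99457/2629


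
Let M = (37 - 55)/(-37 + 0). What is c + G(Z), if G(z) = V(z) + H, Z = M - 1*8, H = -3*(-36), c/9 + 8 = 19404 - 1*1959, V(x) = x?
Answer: 5810239/37 ≈ 1.5703e+5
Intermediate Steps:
M = 18/37 (M = -18/(-37) = -18*(-1/37) = 18/37 ≈ 0.48649)
c = 156933 (c = -72 + 9*(19404 - 1*1959) = -72 + 9*(19404 - 1959) = -72 + 9*17445 = -72 + 157005 = 156933)
H = 108
Z = -278/37 (Z = 18/37 - 1*8 = 18/37 - 8 = -278/37 ≈ -7.5135)
G(z) = 108 + z (G(z) = z + 108 = 108 + z)
c + G(Z) = 156933 + (108 - 278/37) = 156933 + 3718/37 = 5810239/37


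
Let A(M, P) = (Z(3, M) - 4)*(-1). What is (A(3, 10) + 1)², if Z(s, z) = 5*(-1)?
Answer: 100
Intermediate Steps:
Z(s, z) = -5
A(M, P) = 9 (A(M, P) = (-5 - 4)*(-1) = -9*(-1) = 9)
(A(3, 10) + 1)² = (9 + 1)² = 10² = 100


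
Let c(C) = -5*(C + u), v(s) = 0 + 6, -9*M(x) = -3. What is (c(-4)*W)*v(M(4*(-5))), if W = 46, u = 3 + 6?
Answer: -6900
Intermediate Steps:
M(x) = 1/3 (M(x) = -1/9*(-3) = 1/3)
v(s) = 6
u = 9
c(C) = -45 - 5*C (c(C) = -5*(C + 9) = -5*(9 + C) = -45 - 5*C)
(c(-4)*W)*v(M(4*(-5))) = ((-45 - 5*(-4))*46)*6 = ((-45 + 20)*46)*6 = -25*46*6 = -1150*6 = -6900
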